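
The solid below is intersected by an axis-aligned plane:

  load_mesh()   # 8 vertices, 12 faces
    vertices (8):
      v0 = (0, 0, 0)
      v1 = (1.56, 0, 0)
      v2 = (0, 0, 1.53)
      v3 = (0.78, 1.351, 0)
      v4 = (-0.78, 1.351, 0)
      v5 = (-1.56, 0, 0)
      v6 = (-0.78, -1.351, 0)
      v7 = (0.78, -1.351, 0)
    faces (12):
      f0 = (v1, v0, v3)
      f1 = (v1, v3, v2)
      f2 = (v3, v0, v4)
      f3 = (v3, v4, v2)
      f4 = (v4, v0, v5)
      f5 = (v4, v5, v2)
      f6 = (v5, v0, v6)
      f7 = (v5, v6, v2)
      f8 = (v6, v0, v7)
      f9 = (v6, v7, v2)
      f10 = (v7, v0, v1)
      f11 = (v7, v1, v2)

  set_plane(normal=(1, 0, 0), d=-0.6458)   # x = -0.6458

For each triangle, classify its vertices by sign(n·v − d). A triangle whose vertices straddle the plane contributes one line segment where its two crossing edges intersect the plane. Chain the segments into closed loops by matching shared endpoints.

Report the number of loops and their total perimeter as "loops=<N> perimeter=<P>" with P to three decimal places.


loops=1 perimeter=5.975

Straddling triangles (8 of 12):
  (v3,v0,v4) [++-] → (-0.6458, 1.11856, 0)–(-0.6458, 1.351, 0)  len=0.2324
  (v3,v4,v2) [+-+] → (-0.6458, 1.351, 0)–(-0.6458, 1.11856, 0.263238)  len=0.3512
  (v4,v0,v5) [-+-] → (-0.6458, 1.11856, 0)–(-0.6458, 0, 0)  len=1.1186
  (v4,v5,v2) [--+] → (-0.6458, 0, 0.896619)–(-0.6458, 1.11856, 0.263238)  len=1.2854
  (v5,v0,v6) [-+-] → (-0.6458, 0, 0)–(-0.6458, -1.11856, 0)  len=1.1186
  (v5,v6,v2) [--+] → (-0.6458, -1.11856, 0.263238)–(-0.6458, 0, 0.896619)  len=1.2854
  (v6,v0,v7) [-++] → (-0.6458, -1.11856, 0)–(-0.6458, -1.351, 0)  len=0.2324
  (v6,v7,v2) [-++] → (-0.6458, -1.351, 0)–(-0.6458, -1.11856, 0.263238)  len=0.3512

Chained into 1 loop(s):
  loop 1: 8 segments, perimeter = 5.9752
Total perimeter = 5.975


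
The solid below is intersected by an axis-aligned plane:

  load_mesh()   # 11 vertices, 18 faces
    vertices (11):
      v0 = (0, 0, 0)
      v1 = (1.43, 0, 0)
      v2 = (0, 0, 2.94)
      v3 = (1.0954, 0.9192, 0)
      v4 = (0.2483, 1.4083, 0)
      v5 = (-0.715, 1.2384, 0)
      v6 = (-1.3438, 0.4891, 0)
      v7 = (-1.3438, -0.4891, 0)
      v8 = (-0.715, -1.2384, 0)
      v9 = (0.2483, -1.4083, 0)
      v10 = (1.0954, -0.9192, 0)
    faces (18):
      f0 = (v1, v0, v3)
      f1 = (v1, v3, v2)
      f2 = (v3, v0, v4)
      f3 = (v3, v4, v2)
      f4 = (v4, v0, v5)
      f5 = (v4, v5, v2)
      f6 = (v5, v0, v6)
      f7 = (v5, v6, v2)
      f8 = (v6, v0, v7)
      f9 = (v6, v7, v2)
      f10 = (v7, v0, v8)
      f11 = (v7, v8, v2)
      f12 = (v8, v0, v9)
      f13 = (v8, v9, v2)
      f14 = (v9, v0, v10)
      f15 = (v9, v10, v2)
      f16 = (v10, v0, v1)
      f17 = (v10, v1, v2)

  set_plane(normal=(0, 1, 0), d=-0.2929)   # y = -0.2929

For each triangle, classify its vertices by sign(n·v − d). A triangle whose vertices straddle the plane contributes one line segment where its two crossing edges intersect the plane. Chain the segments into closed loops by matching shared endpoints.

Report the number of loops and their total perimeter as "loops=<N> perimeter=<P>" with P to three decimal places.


loops=1 perimeter=8.109

Straddling triangles (10 of 18):
  (v6,v0,v7) [++-] → (-0.804741, -0.2929, 0)–(-1.3438, -0.2929, 0)  len=0.5391
  (v6,v7,v2) [+-+] → (-1.3438, -0.2929, 0)–(-0.804741, -0.2929, 1.17937)  len=1.2967
  (v7,v0,v8) [-+-] → (-0.804741, -0.2929, 0)–(-0.169108, -0.2929, 0)  len=0.6356
  (v7,v8,v2) [--+] → (-0.169108, -0.2929, 2.24465)–(-0.804741, -0.2929, 1.17937)  len=1.2405
  (v8,v0,v9) [-+-] → (-0.169108, -0.2929, 0)–(0.0516417, -0.2929, 0)  len=0.2207
  (v8,v9,v2) [--+] → (0.0516417, -0.2929, 2.32854)–(-0.169108, -0.2929, 2.24465)  len=0.2362
  (v9,v0,v10) [-+-] → (0.0516417, -0.2929, 0)–(0.349046, -0.2929, 0)  len=0.2974
  (v9,v10,v2) [--+] → (0.349046, -0.2929, 2.00318)–(0.0516417, -0.2929, 2.32854)  len=0.4408
  (v10,v0,v1) [-++] → (0.349046, -0.2929, 0)–(1.32338, -0.2929, 0)  len=0.9743
  (v10,v1,v2) [-++] → (1.32338, -0.2929, 0)–(0.349046, -0.2929, 2.00318)  len=2.2276

Chained into 1 loop(s):
  loop 1: 10 segments, perimeter = 8.1089
Total perimeter = 8.109


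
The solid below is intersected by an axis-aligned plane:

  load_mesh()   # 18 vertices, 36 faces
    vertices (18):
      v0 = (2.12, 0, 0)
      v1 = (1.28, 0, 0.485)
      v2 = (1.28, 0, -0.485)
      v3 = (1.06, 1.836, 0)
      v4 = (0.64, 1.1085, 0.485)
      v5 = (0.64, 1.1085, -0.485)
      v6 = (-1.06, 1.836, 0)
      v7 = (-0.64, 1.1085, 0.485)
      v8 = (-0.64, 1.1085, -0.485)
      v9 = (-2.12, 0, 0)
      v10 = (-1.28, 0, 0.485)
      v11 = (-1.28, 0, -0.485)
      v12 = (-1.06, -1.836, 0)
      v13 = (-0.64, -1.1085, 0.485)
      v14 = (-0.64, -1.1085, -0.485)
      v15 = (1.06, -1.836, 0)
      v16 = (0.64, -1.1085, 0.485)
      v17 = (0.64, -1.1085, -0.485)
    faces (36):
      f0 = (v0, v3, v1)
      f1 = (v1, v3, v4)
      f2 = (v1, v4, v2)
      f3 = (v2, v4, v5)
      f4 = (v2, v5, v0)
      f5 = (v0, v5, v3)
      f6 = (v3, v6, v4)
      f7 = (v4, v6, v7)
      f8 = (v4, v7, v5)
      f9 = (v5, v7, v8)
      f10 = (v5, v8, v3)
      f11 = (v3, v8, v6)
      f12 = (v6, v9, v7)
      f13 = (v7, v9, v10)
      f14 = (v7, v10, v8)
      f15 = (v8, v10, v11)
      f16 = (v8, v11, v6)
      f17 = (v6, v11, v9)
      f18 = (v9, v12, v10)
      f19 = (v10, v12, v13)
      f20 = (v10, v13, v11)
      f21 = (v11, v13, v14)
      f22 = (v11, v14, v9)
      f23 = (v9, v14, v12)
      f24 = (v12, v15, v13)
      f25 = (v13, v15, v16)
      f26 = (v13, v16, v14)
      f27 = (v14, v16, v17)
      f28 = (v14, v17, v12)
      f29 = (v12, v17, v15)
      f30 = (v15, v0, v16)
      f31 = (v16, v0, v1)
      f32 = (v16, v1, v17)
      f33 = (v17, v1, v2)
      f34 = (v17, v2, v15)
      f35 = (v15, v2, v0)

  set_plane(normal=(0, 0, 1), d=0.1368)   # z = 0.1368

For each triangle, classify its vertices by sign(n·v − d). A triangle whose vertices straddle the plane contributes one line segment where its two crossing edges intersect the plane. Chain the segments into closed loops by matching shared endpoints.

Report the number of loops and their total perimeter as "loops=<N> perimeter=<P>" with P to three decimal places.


Straddling triangles (24 of 36):
  (v0,v3,v1) [--+] → (1.12205, 1.31813, 0.1368)–(1.88307, 0, 0.1368)  len=1.5220
  (v1,v3,v4) [+-+] → (1.12205, 1.31813, 0.1368)–(0.941534, 1.6308, 0.1368)  len=0.3610
  (v1,v4,v2) [++-] → (0.86974, 0.710583, 0.1368)–(1.28, 0, 0.1368)  len=0.8205
  (v2,v4,v5) [-+-] → (0.86974, 0.710583, 0.1368)–(0.64, 1.1085, 0.1368)  len=0.4595
  (v3,v6,v4) [--+] → (-0.580495, 1.6308, 0.1368)–(0.941534, 1.6308, 0.1368)  len=1.5220
  (v4,v6,v7) [+-+] → (-0.580495, 1.6308, 0.1368)–(-0.941534, 1.6308, 0.1368)  len=0.3610
  (v4,v7,v5) [++-] → (-0.18052, 1.1085, 0.1368)–(0.64, 1.1085, 0.1368)  len=0.8205
  (v5,v7,v8) [-+-] → (-0.18052, 1.1085, 0.1368)–(-0.64, 1.1085, 0.1368)  len=0.4595
  (v6,v9,v7) [--+] → (-1.70255, 0.312666, 0.1368)–(-0.941534, 1.6308, 0.1368)  len=1.5220
  (v7,v9,v10) [+-+] → (-1.70255, 0.312666, 0.1368)–(-1.88307, 0, 0.1368)  len=0.3610
  (v7,v10,v8) [++-] → (-1.05026, 0.397917, 0.1368)–(-0.64, 1.1085, 0.1368)  len=0.8205
  (v8,v10,v11) [-+-] → (-1.05026, 0.397917, 0.1368)–(-1.28, 0, 0.1368)  len=0.4595
  (v9,v12,v10) [--+] → (-1.12205, -1.31813, 0.1368)–(-1.88307, 0, 0.1368)  len=1.5220
  (v10,v12,v13) [+-+] → (-1.12205, -1.31813, 0.1368)–(-0.941534, -1.6308, 0.1368)  len=0.3610
  (v10,v13,v11) [++-] → (-0.86974, -0.710583, 0.1368)–(-1.28, 0, 0.1368)  len=0.8205
  (v11,v13,v14) [-+-] → (-0.86974, -0.710583, 0.1368)–(-0.64, -1.1085, 0.1368)  len=0.4595
  (v12,v15,v13) [--+] → (0.580495, -1.6308, 0.1368)–(-0.941534, -1.6308, 0.1368)  len=1.5220
  (v13,v15,v16) [+-+] → (0.580495, -1.6308, 0.1368)–(0.941534, -1.6308, 0.1368)  len=0.3610
  (v13,v16,v14) [++-] → (0.18052, -1.1085, 0.1368)–(-0.64, -1.1085, 0.1368)  len=0.8205
  (v14,v16,v17) [-+-] → (0.18052, -1.1085, 0.1368)–(0.64, -1.1085, 0.1368)  len=0.4595
  (v15,v0,v16) [--+] → (1.70255, -0.312666, 0.1368)–(0.941534, -1.6308, 0.1368)  len=1.5220
  (v16,v0,v1) [+-+] → (1.70255, -0.312666, 0.1368)–(1.88307, 0, 0.1368)  len=0.3610
  (v16,v1,v17) [++-] → (1.05026, -0.397917, 0.1368)–(0.64, -1.1085, 0.1368)  len=0.8205
  (v17,v1,v2) [-+-] → (1.05026, -0.397917, 0.1368)–(1.28, 0, 0.1368)  len=0.4595

Chained into 2 loop(s):
  loop 1: 12 segments, perimeter = 11.2985
  loop 2: 12 segments, perimeter = 7.6800
Total perimeter = 18.978

loops=2 perimeter=18.978


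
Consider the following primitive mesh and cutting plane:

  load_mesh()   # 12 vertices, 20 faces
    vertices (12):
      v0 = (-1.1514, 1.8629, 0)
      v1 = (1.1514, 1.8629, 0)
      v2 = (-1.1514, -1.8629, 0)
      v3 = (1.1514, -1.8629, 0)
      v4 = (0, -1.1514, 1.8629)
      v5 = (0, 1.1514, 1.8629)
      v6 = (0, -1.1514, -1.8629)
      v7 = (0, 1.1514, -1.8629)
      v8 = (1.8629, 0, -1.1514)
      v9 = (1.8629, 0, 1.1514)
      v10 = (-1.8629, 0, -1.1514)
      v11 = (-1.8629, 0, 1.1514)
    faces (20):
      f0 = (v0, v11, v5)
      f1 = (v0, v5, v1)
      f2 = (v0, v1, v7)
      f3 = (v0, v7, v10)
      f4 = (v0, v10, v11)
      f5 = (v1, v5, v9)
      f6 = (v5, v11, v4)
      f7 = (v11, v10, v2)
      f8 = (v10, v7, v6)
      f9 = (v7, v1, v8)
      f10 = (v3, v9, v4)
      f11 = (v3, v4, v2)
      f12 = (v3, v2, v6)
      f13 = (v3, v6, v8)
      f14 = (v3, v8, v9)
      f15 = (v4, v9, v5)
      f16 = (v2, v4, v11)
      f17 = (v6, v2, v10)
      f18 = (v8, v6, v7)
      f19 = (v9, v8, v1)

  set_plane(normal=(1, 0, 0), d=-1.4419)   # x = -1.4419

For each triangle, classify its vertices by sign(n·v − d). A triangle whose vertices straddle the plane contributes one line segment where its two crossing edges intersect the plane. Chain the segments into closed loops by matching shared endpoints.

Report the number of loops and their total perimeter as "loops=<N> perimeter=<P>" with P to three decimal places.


Straddling triangles (8 of 20):
  (v0,v11,v5) [+-+] → (-1.4419, 1.10229, 0.470108)–(-1.4419, 0.260207, 1.31219)  len=1.1909
  (v0,v7,v10) [++-] → (-1.4419, 0.260207, -1.31219)–(-1.4419, 1.10229, -0.470108)  len=1.1909
  (v0,v10,v11) [+--] → (-1.4419, 1.10229, -0.470108)–(-1.4419, 1.10229, 0.470108)  len=0.9402
  (v5,v11,v4) [+-+] → (-1.4419, 0.260207, 1.31219)–(-1.4419, -0.260207, 1.31219)  len=0.5204
  (v11,v10,v2) [--+] → (-1.4419, -1.10229, -0.470108)–(-1.4419, -1.10229, 0.470108)  len=0.9402
  (v10,v7,v6) [-++] → (-1.4419, 0.260207, -1.31219)–(-1.4419, -0.260207, -1.31219)  len=0.5204
  (v2,v4,v11) [++-] → (-1.4419, -0.260207, 1.31219)–(-1.4419, -1.10229, 0.470108)  len=1.1909
  (v6,v2,v10) [++-] → (-1.4419, -1.10229, -0.470108)–(-1.4419, -0.260207, -1.31219)  len=1.1909

Chained into 1 loop(s):
  loop 1: 8 segments, perimeter = 7.6848
Total perimeter = 7.685

loops=1 perimeter=7.685


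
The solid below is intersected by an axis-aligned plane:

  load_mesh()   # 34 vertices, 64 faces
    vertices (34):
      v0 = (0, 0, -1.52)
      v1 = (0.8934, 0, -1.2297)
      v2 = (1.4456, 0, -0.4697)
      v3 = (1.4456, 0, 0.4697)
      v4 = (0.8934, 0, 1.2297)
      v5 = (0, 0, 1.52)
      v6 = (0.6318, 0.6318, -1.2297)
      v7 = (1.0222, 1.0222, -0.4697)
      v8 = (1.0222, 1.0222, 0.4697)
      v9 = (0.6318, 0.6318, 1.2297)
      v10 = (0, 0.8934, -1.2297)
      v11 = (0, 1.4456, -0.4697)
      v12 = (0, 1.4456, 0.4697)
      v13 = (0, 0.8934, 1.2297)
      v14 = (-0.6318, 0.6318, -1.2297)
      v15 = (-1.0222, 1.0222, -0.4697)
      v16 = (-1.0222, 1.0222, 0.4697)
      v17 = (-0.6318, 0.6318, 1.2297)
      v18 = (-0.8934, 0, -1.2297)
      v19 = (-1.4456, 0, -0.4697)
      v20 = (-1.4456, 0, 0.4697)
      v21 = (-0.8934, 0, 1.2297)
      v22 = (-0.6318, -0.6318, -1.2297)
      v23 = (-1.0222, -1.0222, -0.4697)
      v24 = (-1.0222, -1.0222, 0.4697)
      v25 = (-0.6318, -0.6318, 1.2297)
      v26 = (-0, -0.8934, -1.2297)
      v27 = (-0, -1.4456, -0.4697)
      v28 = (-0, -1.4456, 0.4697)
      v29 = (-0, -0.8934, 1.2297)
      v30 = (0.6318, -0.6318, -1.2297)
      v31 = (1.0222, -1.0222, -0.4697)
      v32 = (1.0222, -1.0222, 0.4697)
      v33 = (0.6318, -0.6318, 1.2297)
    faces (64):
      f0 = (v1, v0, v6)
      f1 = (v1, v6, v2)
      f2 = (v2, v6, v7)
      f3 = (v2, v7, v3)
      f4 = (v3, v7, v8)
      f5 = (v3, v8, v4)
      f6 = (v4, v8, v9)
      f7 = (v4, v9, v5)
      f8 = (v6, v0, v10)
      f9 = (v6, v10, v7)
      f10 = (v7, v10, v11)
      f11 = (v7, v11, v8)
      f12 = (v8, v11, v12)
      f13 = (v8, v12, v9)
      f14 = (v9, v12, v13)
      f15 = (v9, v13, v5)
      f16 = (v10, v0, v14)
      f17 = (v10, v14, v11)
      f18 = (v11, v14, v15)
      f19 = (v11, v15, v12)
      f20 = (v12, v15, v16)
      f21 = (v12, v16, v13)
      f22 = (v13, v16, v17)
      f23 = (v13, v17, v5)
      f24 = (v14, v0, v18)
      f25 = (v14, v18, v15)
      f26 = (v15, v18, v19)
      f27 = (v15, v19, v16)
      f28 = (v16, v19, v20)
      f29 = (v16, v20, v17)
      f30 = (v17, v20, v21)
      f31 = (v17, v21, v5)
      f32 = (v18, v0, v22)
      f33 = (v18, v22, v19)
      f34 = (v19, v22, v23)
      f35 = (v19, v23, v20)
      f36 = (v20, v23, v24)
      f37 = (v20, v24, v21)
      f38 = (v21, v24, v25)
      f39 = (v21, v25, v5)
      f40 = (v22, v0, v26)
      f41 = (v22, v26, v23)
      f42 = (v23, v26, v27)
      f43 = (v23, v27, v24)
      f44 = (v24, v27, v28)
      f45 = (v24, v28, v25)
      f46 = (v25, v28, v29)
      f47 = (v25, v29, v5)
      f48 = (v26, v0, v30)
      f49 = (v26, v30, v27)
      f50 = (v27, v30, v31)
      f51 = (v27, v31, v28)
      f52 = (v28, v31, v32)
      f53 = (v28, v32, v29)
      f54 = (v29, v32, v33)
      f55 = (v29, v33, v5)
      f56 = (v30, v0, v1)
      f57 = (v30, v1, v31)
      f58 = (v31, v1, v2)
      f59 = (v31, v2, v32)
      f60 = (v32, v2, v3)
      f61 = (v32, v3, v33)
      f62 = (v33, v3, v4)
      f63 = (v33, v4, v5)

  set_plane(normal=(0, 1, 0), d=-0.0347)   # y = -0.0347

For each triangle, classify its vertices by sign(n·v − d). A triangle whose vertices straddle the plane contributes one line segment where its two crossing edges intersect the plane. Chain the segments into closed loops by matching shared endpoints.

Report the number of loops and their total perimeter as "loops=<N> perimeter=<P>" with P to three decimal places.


Straddling triangles (20 of 64):
  (v18,v0,v22) [++-] → (-0.0347, -0.0347, -1.50406)–(-0.879032, -0.0347, -1.2297)  len=0.8878
  (v18,v22,v19) [+-+] → (-0.879032, -0.0347, -1.2297)–(-1.4009, -0.0347, -0.511441)  len=0.8878
  (v19,v22,v23) [+--] → (-1.4009, -0.0347, -0.511441)–(-1.43123, -0.0347, -0.4697)  len=0.0516
  (v19,v23,v20) [+-+] → (-1.43123, -0.0347, -0.4697)–(-1.43123, -0.0347, 0.437811)  len=0.9075
  (v20,v23,v24) [+--] → (-1.43123, -0.0347, 0.437811)–(-1.43123, -0.0347, 0.4697)  len=0.0319
  (v20,v24,v21) [+-+] → (-1.43123, -0.0347, 0.4697)–(-0.897772, -0.0347, 1.2039)  len=0.9075
  (v21,v24,v25) [+--] → (-0.897772, -0.0347, 1.2039)–(-0.879032, -0.0347, 1.2297)  len=0.0319
  (v21,v25,v5) [+-+] → (-0.879032, -0.0347, 1.2297)–(-0.0347, -0.0347, 1.50406)  len=0.8878
  (v22,v0,v26) [-+-] → (-0.0347, -0.0347, -1.50406)–(0, -0.0347, -1.50872)  len=0.0350
  (v25,v29,v5) [--+] → (0, -0.0347, 1.50872)–(-0.0347, -0.0347, 1.50406)  len=0.0350
  (v26,v0,v30) [-+-] → (0, -0.0347, -1.50872)–(0.0347, -0.0347, -1.50406)  len=0.0350
  (v29,v33,v5) [--+] → (0.0347, -0.0347, 1.50406)–(0, -0.0347, 1.50872)  len=0.0350
  (v30,v0,v1) [-++] → (0.0347, -0.0347, -1.50406)–(0.879032, -0.0347, -1.2297)  len=0.8878
  (v30,v1,v31) [-+-] → (0.879032, -0.0347, -1.2297)–(0.897772, -0.0347, -1.2039)  len=0.0319
  (v31,v1,v2) [-++] → (0.897772, -0.0347, -1.2039)–(1.43123, -0.0347, -0.4697)  len=0.9075
  (v31,v2,v32) [-+-] → (1.43123, -0.0347, -0.4697)–(1.43123, -0.0347, -0.437811)  len=0.0319
  (v32,v2,v3) [-++] → (1.43123, -0.0347, -0.437811)–(1.43123, -0.0347, 0.4697)  len=0.9075
  (v32,v3,v33) [-+-] → (1.43123, -0.0347, 0.4697)–(1.4009, -0.0347, 0.511441)  len=0.0516
  (v33,v3,v4) [-++] → (1.4009, -0.0347, 0.511441)–(0.879032, -0.0347, 1.2297)  len=0.8878
  (v33,v4,v5) [-++] → (0.879032, -0.0347, 1.2297)–(0.0347, -0.0347, 1.50406)  len=0.8878

Chained into 1 loop(s):
  loop 1: 20 segments, perimeter = 9.3277
Total perimeter = 9.328

loops=1 perimeter=9.328


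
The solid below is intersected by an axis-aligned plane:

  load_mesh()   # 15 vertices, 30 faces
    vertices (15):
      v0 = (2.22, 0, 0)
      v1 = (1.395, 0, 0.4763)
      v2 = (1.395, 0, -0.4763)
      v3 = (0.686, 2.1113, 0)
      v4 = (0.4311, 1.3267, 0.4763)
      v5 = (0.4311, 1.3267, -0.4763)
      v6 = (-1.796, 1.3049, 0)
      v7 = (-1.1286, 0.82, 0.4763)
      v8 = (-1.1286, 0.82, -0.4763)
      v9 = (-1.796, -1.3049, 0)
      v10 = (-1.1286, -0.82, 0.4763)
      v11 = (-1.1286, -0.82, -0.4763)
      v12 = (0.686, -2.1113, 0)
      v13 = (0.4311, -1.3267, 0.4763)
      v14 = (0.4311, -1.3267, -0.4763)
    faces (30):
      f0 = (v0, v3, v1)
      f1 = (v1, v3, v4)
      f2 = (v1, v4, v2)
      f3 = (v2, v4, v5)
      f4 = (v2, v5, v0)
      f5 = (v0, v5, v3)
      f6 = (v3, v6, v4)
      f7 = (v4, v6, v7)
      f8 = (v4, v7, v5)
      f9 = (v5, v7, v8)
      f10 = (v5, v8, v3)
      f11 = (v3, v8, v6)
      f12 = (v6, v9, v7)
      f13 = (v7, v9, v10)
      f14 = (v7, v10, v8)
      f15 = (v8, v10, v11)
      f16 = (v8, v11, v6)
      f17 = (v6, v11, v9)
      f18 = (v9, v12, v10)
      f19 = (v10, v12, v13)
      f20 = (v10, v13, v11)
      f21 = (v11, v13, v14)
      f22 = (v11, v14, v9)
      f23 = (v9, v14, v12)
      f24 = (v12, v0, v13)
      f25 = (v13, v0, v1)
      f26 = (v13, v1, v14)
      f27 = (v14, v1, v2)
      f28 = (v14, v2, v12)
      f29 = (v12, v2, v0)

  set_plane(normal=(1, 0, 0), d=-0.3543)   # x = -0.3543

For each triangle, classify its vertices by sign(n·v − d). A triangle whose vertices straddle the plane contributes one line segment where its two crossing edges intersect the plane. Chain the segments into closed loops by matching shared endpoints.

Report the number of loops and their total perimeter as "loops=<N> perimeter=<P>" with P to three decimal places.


loops=2 perimeter=5.298

Straddling triangles (12 of 30):
  (v3,v6,v4) [+-+] → (-0.3543, 1.77331, 0)–(-0.3543, 1.31901, 0.30833)  len=0.5490
  (v4,v6,v7) [+--] → (-0.3543, 1.31901, 0.30833)–(-0.3543, 1.07155, 0.4763)  len=0.2991
  (v4,v7,v5) [+-+] → (-0.3543, 1.07155, 0.4763)–(-0.3543, 1.07155, 0.00338971)  len=0.4729
  (v5,v7,v8) [+--] → (-0.3543, 1.07155, 0.00338971)–(-0.3543, 1.07155, -0.4763)  len=0.4797
  (v5,v8,v3) [+-+] → (-0.3543, 1.07155, -0.4763)–(-0.3543, 1.371, -0.27306)  len=0.3619
  (v3,v8,v6) [+--] → (-0.3543, 1.371, -0.27306)–(-0.3543, 1.77331, 0)  len=0.4862
  (v9,v12,v10) [-+-] → (-0.3543, -1.77331, 0)–(-0.3543, -1.371, 0.27306)  len=0.4862
  (v10,v12,v13) [-++] → (-0.3543, -1.371, 0.27306)–(-0.3543, -1.07155, 0.4763)  len=0.3619
  (v10,v13,v11) [-+-] → (-0.3543, -1.07155, 0.4763)–(-0.3543, -1.07155, -0.00338971)  len=0.4797
  (v11,v13,v14) [-++] → (-0.3543, -1.07155, -0.00338971)–(-0.3543, -1.07155, -0.4763)  len=0.4729
  (v11,v14,v9) [-+-] → (-0.3543, -1.07155, -0.4763)–(-0.3543, -1.31901, -0.30833)  len=0.2991
  (v9,v14,v12) [-++] → (-0.3543, -1.31901, -0.30833)–(-0.3543, -1.77331, 0)  len=0.5490

Chained into 2 loop(s):
  loop 1: 6 segments, perimeter = 2.6489
  loop 2: 6 segments, perimeter = 2.6489
Total perimeter = 5.298


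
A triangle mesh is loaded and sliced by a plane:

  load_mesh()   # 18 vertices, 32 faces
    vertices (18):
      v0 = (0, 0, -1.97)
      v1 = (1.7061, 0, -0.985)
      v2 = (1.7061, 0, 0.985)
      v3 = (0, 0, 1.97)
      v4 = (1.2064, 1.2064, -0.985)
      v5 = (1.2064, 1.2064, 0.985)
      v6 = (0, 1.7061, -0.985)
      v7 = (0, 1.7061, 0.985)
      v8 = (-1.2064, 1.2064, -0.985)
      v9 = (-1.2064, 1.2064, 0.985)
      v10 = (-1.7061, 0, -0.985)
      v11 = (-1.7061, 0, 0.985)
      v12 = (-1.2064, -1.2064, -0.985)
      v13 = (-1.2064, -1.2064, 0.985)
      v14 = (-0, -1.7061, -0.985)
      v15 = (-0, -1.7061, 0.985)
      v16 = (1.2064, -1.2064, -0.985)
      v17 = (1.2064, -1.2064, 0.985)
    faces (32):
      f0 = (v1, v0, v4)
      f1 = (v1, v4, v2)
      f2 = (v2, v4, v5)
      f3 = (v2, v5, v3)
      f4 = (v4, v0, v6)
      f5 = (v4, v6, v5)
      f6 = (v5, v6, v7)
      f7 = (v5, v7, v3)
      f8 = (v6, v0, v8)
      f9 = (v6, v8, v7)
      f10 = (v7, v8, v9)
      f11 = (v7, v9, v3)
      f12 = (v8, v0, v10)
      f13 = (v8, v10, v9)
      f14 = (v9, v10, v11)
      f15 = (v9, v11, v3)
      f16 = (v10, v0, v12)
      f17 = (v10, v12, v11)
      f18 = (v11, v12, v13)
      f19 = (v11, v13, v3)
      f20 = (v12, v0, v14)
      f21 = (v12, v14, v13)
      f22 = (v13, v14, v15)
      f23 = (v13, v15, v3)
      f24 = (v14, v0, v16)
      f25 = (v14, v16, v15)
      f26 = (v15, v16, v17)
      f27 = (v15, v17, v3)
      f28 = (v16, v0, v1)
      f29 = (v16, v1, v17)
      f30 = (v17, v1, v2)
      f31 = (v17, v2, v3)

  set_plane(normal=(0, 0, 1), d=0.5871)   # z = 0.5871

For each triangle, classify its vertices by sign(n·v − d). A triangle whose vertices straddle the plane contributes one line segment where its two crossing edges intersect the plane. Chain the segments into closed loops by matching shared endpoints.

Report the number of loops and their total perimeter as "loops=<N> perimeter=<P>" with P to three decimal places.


loops=1 perimeter=10.446

Straddling triangles (16 of 32):
  (v1,v4,v2) [--+] → (1.60517, 0.243668, 0.5871)–(1.7061, 0, 0.5871)  len=0.2637
  (v2,v4,v5) [+-+] → (1.60517, 0.243668, 0.5871)–(1.2064, 1.2064, 0.5871)  len=1.0421
  (v4,v6,v5) [--+] → (0.962732, 1.30733, 0.5871)–(1.2064, 1.2064, 0.5871)  len=0.2637
  (v5,v6,v7) [+-+] → (0.962732, 1.30733, 0.5871)–(0, 1.7061, 0.5871)  len=1.0421
  (v6,v8,v7) [--+] → (-0.243668, 1.60517, 0.5871)–(0, 1.7061, 0.5871)  len=0.2637
  (v7,v8,v9) [+-+] → (-0.243668, 1.60517, 0.5871)–(-1.2064, 1.2064, 0.5871)  len=1.0421
  (v8,v10,v9) [--+] → (-1.30733, 0.962732, 0.5871)–(-1.2064, 1.2064, 0.5871)  len=0.2637
  (v9,v10,v11) [+-+] → (-1.30733, 0.962732, 0.5871)–(-1.7061, 0, 0.5871)  len=1.0421
  (v10,v12,v11) [--+] → (-1.60517, -0.243668, 0.5871)–(-1.7061, 0, 0.5871)  len=0.2637
  (v11,v12,v13) [+-+] → (-1.60517, -0.243668, 0.5871)–(-1.2064, -1.2064, 0.5871)  len=1.0421
  (v12,v14,v13) [--+] → (-0.962732, -1.30733, 0.5871)–(-1.2064, -1.2064, 0.5871)  len=0.2637
  (v13,v14,v15) [+-+] → (-0.962732, -1.30733, 0.5871)–(0, -1.7061, 0.5871)  len=1.0421
  (v14,v16,v15) [--+] → (0.243668, -1.60517, 0.5871)–(0, -1.7061, 0.5871)  len=0.2637
  (v15,v16,v17) [+-+] → (0.243668, -1.60517, 0.5871)–(1.2064, -1.2064, 0.5871)  len=1.0421
  (v16,v1,v17) [--+] → (1.30733, -0.962732, 0.5871)–(1.2064, -1.2064, 0.5871)  len=0.2637
  (v17,v1,v2) [+-+] → (1.30733, -0.962732, 0.5871)–(1.7061, 0, 0.5871)  len=1.0421

Chained into 1 loop(s):
  loop 1: 16 segments, perimeter = 10.4464
Total perimeter = 10.446


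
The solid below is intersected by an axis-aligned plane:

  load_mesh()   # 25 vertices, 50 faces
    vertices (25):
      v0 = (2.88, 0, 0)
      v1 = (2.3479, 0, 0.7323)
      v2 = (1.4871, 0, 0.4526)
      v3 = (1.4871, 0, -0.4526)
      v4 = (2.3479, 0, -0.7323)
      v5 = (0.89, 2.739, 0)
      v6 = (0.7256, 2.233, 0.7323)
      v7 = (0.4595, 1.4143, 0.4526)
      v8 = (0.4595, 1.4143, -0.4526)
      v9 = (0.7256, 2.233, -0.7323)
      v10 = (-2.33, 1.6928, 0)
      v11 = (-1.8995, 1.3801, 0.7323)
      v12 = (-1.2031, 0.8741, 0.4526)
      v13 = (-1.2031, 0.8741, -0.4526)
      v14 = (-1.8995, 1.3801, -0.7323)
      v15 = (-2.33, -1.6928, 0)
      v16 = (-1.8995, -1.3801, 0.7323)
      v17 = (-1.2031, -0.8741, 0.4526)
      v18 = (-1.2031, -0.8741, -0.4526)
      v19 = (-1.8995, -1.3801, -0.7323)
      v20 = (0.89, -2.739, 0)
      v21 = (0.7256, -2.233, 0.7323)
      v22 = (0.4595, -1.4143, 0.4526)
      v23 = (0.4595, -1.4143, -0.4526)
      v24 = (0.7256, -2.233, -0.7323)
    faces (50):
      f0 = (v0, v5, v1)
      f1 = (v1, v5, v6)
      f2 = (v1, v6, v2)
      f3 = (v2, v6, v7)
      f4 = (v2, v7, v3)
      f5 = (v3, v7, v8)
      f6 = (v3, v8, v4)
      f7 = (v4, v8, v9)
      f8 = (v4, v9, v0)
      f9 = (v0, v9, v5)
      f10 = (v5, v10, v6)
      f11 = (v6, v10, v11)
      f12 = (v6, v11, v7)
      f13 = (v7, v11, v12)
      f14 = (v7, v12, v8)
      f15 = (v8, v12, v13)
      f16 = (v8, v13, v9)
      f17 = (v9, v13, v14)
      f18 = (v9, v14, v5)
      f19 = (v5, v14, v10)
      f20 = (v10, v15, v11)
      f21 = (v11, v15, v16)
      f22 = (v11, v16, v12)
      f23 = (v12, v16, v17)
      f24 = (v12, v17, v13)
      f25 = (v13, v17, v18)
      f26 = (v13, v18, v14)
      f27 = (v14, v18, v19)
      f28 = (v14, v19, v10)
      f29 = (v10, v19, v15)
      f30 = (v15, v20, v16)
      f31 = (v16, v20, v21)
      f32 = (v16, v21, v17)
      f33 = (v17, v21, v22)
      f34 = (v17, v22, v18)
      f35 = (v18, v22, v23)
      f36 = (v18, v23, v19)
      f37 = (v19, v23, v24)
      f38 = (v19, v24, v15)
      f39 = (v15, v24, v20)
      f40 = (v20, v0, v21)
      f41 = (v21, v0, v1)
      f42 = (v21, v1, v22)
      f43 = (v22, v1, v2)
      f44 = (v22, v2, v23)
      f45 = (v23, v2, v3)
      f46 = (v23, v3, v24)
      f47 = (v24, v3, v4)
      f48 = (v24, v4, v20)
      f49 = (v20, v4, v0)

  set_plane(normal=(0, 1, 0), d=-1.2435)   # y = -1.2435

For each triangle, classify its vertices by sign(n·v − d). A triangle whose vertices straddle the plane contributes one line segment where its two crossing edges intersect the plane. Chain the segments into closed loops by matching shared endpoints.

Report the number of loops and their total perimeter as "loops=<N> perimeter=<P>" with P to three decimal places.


loops=2 perimeter=10.851

Straddling triangles (22 of 50):
  (v10,v15,v11) [+-+] → (-2.33, -1.2435, 0)–(-2.26706, -1.2435, 0.107072)  len=0.1242
  (v11,v15,v16) [+--] → (-2.26706, -1.2435, 0.107072)–(-1.8995, -1.2435, 0.7323)  len=0.7253
  (v11,v16,v12) [+-+] → (-1.8995, -1.2435, 0.7323)–(-1.8573, -1.2435, 0.715351)  len=0.0455
  (v12,v16,v17) [+-+] → (-1.8573, -1.2435, 0.715351)–(-1.7115, -1.2435, 0.656792)  len=0.1571
  (v14,v18,v19) [++-] → (-1.7115, -1.2435, -0.656792)–(-1.8995, -1.2435, -0.7323)  len=0.2026
  (v14,v19,v10) [+-+] → (-1.8995, -1.2435, -0.7323)–(-1.91864, -1.2435, -0.699747)  len=0.0378
  (v10,v19,v15) [+--] → (-1.91864, -1.2435, -0.699747)–(-2.33, -1.2435, 0)  len=0.8117
  (v16,v21,v17) [--+] → (-0.678807, -1.2435, 0.528633)–(-1.7115, -1.2435, 0.656792)  len=1.0406
  (v17,v21,v22) [+--] → (-0.678807, -1.2435, 0.528633)–(-0.0661795, -1.2435, 0.4526)  len=0.6173
  (v17,v22,v18) [+-+] → (-0.0661795, -1.2435, 0.4526)–(-0.0661795, -1.2435, 0.166395)  len=0.2862
  (v18,v22,v23) [+--] → (-0.0661795, -1.2435, 0.166395)–(-0.0661795, -1.2435, -0.4526)  len=0.6190
  (v18,v23,v19) [+--] → (-0.0661795, -1.2435, -0.4526)–(-1.7115, -1.2435, -0.656792)  len=1.6579
  (v20,v0,v21) [-+-] → (1.97654, -1.2435, 0)–(1.68027, -1.2435, 0.407799)  len=0.5041
  (v21,v0,v1) [-++] → (1.68027, -1.2435, 0.407799)–(1.44448, -1.2435, 0.7323)  len=0.4011
  (v21,v1,v22) [-+-] → (1.44448, -1.2435, 0.7323)–(0.687555, -1.2435, 0.486378)  len=0.7959
  (v22,v1,v2) [-++] → (0.687555, -1.2435, 0.486378)–(0.5836, -1.2435, 0.4526)  len=0.1093
  (v22,v2,v23) [-+-] → (0.5836, -1.2435, 0.4526)–(0.5836, -1.2435, -0.343282)  len=0.7959
  (v23,v2,v3) [-++] → (0.5836, -1.2435, -0.343282)–(0.5836, -1.2435, -0.4526)  len=0.1093
  (v23,v3,v24) [-+-] → (0.5836, -1.2435, -0.4526)–(1.06304, -1.2435, -0.608358)  len=0.5041
  (v24,v3,v4) [-++] → (1.06304, -1.2435, -0.608358)–(1.44448, -1.2435, -0.7323)  len=0.4011
  (v24,v4,v20) [-+-] → (1.44448, -1.2435, -0.7323)–(1.68602, -1.2435, -0.399837)  len=0.4109
  (v20,v4,v0) [-++] → (1.68602, -1.2435, -0.399837)–(1.97654, -1.2435, 0)  len=0.4942

Chained into 2 loop(s):
  loop 1: 12 segments, perimeter = 6.3252
  loop 2: 10 segments, perimeter = 4.5259
Total perimeter = 10.851


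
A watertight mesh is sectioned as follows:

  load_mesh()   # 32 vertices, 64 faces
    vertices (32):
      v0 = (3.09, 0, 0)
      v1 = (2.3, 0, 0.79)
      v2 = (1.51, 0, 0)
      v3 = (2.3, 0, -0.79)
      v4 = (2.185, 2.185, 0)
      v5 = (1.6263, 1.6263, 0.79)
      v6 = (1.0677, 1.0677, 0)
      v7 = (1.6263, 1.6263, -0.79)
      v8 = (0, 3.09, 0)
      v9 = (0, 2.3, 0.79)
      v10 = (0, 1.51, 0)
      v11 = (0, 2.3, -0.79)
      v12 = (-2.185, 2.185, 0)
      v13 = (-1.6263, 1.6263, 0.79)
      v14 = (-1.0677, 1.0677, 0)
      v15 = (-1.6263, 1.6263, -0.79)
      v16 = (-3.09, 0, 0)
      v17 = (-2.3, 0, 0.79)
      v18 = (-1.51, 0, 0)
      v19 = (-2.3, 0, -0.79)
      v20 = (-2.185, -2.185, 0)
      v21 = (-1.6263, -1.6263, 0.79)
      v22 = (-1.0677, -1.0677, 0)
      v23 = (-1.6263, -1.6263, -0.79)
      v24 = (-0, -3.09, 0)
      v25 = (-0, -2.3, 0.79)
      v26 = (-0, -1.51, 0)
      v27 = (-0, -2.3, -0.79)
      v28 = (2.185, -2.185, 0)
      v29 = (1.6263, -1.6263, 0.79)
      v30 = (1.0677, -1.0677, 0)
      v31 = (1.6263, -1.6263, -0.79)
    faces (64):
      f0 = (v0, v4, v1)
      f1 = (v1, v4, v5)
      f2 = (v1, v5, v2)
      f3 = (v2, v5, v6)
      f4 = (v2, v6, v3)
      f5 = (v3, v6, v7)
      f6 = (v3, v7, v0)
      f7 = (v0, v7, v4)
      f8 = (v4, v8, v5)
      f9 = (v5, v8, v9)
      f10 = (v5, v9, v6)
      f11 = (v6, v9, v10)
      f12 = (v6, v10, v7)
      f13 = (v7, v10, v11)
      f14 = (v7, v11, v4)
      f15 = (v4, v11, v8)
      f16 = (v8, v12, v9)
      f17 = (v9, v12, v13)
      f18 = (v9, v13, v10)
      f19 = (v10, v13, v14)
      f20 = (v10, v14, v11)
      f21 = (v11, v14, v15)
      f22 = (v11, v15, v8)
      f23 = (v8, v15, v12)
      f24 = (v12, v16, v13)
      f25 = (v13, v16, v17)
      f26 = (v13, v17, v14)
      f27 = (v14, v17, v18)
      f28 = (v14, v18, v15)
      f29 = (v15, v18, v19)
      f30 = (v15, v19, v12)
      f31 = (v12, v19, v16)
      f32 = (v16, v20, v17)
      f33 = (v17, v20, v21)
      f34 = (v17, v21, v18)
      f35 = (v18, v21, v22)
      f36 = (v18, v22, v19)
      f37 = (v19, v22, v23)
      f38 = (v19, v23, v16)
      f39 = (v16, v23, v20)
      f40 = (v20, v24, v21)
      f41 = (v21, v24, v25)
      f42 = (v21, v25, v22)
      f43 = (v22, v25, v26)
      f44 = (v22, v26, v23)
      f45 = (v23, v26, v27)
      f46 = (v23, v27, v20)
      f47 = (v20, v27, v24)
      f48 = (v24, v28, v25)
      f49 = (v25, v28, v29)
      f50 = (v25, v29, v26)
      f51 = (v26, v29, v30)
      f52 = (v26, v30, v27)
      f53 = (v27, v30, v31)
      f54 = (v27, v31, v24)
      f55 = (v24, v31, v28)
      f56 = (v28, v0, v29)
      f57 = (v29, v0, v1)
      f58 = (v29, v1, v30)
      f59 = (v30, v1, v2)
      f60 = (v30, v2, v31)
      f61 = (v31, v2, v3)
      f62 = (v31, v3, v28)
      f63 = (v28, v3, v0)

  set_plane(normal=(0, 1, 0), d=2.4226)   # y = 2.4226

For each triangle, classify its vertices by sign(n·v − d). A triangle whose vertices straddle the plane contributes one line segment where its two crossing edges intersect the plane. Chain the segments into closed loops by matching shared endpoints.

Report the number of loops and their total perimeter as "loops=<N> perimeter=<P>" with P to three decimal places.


Straddling triangles (6 of 64):
  (v4,v8,v5) [-+-] → (1.61135, 2.4226, 0)–(0.74154, 2.4226, 0.360215)  len=0.9414
  (v5,v8,v9) [-+-] → (0.74154, 2.4226, 0.360215)–(0, 2.4226, 0.6674)  len=0.8026
  (v4,v11,v8) [--+] → (0, 2.4226, -0.6674)–(1.61135, 2.4226, 0)  len=1.7441
  (v8,v12,v9) [+--] → (-1.61135, 2.4226, 0)–(0, 2.4226, 0.6674)  len=1.7441
  (v11,v15,v8) [--+] → (-0.74154, 2.4226, -0.360215)–(0, 2.4226, -0.6674)  len=0.8026
  (v8,v15,v12) [+--] → (-0.74154, 2.4226, -0.360215)–(-1.61135, 2.4226, 0)  len=0.9414

Chained into 1 loop(s):
  loop 1: 6 segments, perimeter = 6.9764
Total perimeter = 6.976

loops=1 perimeter=6.976


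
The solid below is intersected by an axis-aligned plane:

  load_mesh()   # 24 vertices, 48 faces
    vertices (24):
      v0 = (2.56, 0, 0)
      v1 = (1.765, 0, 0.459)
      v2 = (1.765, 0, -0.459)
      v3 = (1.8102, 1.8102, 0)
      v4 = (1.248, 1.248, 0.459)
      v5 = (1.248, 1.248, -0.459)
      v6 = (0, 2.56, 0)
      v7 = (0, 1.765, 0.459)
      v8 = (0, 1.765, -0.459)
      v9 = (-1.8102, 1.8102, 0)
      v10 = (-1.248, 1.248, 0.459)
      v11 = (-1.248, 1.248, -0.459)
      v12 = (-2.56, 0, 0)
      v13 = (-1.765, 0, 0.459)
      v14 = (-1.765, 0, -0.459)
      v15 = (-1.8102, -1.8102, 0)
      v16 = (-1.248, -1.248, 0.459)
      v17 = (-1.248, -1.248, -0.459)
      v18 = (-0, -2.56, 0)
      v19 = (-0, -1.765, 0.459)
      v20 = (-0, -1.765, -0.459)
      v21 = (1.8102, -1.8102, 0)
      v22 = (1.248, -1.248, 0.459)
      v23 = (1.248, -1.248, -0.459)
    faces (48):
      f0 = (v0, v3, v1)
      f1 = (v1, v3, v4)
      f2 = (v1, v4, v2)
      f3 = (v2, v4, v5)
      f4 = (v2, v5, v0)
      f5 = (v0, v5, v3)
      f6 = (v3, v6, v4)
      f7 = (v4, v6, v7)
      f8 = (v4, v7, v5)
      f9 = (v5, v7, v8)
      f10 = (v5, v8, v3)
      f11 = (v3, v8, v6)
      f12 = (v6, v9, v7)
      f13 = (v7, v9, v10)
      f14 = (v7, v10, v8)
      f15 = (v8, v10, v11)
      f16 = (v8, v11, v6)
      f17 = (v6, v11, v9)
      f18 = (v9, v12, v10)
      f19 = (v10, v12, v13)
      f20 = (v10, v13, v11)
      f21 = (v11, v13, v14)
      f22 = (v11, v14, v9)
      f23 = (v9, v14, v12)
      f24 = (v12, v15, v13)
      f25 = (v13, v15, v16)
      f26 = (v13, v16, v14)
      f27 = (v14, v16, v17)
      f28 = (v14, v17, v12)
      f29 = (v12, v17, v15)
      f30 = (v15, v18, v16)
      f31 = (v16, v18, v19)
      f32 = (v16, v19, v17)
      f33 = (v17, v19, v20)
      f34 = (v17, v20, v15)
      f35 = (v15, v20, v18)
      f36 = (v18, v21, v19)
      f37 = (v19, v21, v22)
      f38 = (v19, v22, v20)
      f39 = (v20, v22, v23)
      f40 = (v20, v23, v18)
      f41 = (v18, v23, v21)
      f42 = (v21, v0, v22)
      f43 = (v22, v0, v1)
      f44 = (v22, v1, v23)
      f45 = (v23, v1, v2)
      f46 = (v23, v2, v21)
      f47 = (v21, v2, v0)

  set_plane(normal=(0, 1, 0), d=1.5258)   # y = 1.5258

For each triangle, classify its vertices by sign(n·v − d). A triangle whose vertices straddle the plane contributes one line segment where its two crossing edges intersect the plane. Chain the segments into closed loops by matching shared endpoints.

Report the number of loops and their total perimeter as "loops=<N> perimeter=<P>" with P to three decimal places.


loops=2 perimeter=7.594

Straddling triangles (16 of 48):
  (v0,v3,v1) [-+-] → (1.928, 1.5258, 0)–(1.8031, 1.5258, 0.0721134)  len=0.1442
  (v1,v3,v4) [-+-] → (1.8031, 1.5258, 0.0721134)–(1.5258, 1.5258, 0.232194)  len=0.3202
  (v0,v5,v3) [--+] → (1.5258, 1.5258, -0.232194)–(1.928, 1.5258, 0)  len=0.4644
  (v3,v6,v4) [++-] → (0.983751, 1.5258, 0.361812)–(1.5258, 1.5258, 0.232194)  len=0.5573
  (v4,v6,v7) [-++] → (0.983751, 1.5258, 0.361812)–(0.577411, 1.5258, 0.459)  len=0.4178
  (v4,v7,v5) [-+-] → (0.577411, 1.5258, 0.459)–(0.577411, 1.5258, 0.0342696)  len=0.4247
  (v5,v7,v8) [-++] → (0.577411, 1.5258, 0.0342696)–(0.577411, 1.5258, -0.459)  len=0.4933
  (v5,v8,v3) [-++] → (0.577411, 1.5258, -0.459)–(1.5258, 1.5258, -0.232194)  len=0.9751
  (v7,v9,v10) [++-] → (-1.5258, 1.5258, 0.232194)–(-0.577411, 1.5258, 0.459)  len=0.9751
  (v7,v10,v8) [+-+] → (-0.577411, 1.5258, 0.459)–(-0.577411, 1.5258, -0.0342696)  len=0.4933
  (v8,v10,v11) [+--] → (-0.577411, 1.5258, -0.0342696)–(-0.577411, 1.5258, -0.459)  len=0.4247
  (v8,v11,v6) [+-+] → (-0.577411, 1.5258, -0.459)–(-0.983751, 1.5258, -0.361812)  len=0.4178
  (v6,v11,v9) [+-+] → (-0.983751, 1.5258, -0.361812)–(-1.5258, 1.5258, -0.232194)  len=0.5573
  (v9,v12,v10) [+--] → (-1.928, 1.5258, 0)–(-1.5258, 1.5258, 0.232194)  len=0.4644
  (v11,v14,v9) [--+] → (-1.8031, 1.5258, -0.0721134)–(-1.5258, 1.5258, -0.232194)  len=0.3202
  (v9,v14,v12) [+--] → (-1.8031, 1.5258, -0.0721134)–(-1.928, 1.5258, 0)  len=0.1442

Chained into 2 loop(s):
  loop 1: 8 segments, perimeter = 3.7971
  loop 2: 8 segments, perimeter = 3.7971
Total perimeter = 7.594


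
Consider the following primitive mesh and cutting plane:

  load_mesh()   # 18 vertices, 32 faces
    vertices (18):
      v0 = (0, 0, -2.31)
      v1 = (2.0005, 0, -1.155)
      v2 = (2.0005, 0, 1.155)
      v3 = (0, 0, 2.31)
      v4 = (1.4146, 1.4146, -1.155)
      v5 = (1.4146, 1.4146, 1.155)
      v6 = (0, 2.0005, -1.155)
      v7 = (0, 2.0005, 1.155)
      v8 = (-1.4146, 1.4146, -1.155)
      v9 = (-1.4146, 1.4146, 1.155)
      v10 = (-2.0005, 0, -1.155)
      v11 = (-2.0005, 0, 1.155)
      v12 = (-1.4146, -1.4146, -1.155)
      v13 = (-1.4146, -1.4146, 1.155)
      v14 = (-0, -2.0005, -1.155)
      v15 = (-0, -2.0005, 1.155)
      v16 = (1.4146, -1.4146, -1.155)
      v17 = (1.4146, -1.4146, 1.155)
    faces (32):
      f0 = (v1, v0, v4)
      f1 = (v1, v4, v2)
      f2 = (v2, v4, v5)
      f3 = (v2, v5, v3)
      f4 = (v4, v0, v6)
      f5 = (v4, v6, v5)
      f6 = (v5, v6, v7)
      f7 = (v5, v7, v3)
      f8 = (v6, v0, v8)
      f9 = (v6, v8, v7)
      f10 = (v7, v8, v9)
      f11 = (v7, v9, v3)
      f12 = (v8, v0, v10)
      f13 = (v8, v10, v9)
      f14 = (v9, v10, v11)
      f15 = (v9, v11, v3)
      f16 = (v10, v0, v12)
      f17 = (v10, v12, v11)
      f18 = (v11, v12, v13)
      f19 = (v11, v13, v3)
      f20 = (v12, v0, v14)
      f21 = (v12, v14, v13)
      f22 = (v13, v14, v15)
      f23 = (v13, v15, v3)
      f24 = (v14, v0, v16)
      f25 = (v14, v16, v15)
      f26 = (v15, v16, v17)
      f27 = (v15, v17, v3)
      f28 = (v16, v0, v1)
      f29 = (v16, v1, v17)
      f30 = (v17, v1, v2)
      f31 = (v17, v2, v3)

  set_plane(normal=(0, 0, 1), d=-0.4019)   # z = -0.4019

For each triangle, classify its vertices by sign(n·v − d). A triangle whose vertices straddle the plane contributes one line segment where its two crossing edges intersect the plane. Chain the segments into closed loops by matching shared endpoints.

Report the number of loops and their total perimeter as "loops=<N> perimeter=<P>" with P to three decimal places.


loops=1 perimeter=12.249

Straddling triangles (16 of 32):
  (v1,v4,v2) [--+] → (1.60561, 0.953416, -0.4019)–(2.0005, 0, -0.4019)  len=1.0320
  (v2,v4,v5) [+-+] → (1.60561, 0.953416, -0.4019)–(1.4146, 1.4146, -0.4019)  len=0.4992
  (v4,v6,v5) [--+] → (0.461184, 1.80949, -0.4019)–(1.4146, 1.4146, -0.4019)  len=1.0320
  (v5,v6,v7) [+-+] → (0.461184, 1.80949, -0.4019)–(0, 2.0005, -0.4019)  len=0.4992
  (v6,v8,v7) [--+] → (-0.953416, 1.60561, -0.4019)–(0, 2.0005, -0.4019)  len=1.0320
  (v7,v8,v9) [+-+] → (-0.953416, 1.60561, -0.4019)–(-1.4146, 1.4146, -0.4019)  len=0.4992
  (v8,v10,v9) [--+] → (-1.80949, 0.461184, -0.4019)–(-1.4146, 1.4146, -0.4019)  len=1.0320
  (v9,v10,v11) [+-+] → (-1.80949, 0.461184, -0.4019)–(-2.0005, 0, -0.4019)  len=0.4992
  (v10,v12,v11) [--+] → (-1.60561, -0.953416, -0.4019)–(-2.0005, 0, -0.4019)  len=1.0320
  (v11,v12,v13) [+-+] → (-1.60561, -0.953416, -0.4019)–(-1.4146, -1.4146, -0.4019)  len=0.4992
  (v12,v14,v13) [--+] → (-0.461184, -1.80949, -0.4019)–(-1.4146, -1.4146, -0.4019)  len=1.0320
  (v13,v14,v15) [+-+] → (-0.461184, -1.80949, -0.4019)–(0, -2.0005, -0.4019)  len=0.4992
  (v14,v16,v15) [--+] → (0.953416, -1.60561, -0.4019)–(0, -2.0005, -0.4019)  len=1.0320
  (v15,v16,v17) [+-+] → (0.953416, -1.60561, -0.4019)–(1.4146, -1.4146, -0.4019)  len=0.4992
  (v16,v1,v17) [--+] → (1.80949, -0.461184, -0.4019)–(1.4146, -1.4146, -0.4019)  len=1.0320
  (v17,v1,v2) [+-+] → (1.80949, -0.461184, -0.4019)–(2.0005, 0, -0.4019)  len=0.4992

Chained into 1 loop(s):
  loop 1: 16 segments, perimeter = 12.2491
Total perimeter = 12.249


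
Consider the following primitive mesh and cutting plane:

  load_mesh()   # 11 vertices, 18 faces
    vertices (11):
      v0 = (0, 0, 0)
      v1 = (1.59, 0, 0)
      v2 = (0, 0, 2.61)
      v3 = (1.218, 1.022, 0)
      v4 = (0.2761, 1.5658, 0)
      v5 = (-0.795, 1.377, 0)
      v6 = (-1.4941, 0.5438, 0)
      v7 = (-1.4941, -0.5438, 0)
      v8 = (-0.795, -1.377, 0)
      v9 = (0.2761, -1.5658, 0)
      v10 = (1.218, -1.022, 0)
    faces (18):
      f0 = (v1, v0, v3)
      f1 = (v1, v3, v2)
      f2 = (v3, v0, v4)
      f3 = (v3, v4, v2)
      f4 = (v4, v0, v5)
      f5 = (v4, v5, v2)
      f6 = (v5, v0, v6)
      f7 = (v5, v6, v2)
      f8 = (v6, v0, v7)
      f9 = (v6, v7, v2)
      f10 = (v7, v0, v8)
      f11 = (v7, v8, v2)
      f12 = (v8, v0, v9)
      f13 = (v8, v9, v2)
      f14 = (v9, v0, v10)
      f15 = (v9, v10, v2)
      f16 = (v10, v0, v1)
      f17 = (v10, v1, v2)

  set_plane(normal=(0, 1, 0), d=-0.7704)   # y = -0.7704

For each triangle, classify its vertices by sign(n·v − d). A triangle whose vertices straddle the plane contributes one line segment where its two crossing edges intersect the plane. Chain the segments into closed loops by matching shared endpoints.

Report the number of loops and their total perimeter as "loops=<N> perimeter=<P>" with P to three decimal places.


Straddling triangles (8 of 18):
  (v7,v0,v8) [++-] → (-0.444784, -0.7704, 0)–(-1.30397, -0.7704, 0)  len=0.8592
  (v7,v8,v2) [+-+] → (-1.30397, -0.7704, 0)–(-0.444784, -0.7704, 1.14976)  len=1.4353
  (v8,v0,v9) [-+-] → (-0.444784, -0.7704, 0)–(0.135846, -0.7704, 0)  len=0.5806
  (v8,v9,v2) [--+] → (0.135846, -0.7704, 1.32584)–(-0.444784, -0.7704, 1.14976)  len=0.6067
  (v9,v0,v10) [-+-] → (0.135846, -0.7704, 0)–(0.918148, -0.7704, 0)  len=0.7823
  (v9,v10,v2) [--+] → (0.918148, -0.7704, 0.64254)–(0.135846, -0.7704, 1.32584)  len=1.0387
  (v10,v0,v1) [-++] → (0.918148, -0.7704, 0)–(1.30958, -0.7704, 0)  len=0.3914
  (v10,v1,v2) [-++] → (1.30958, -0.7704, 0)–(0.918148, -0.7704, 0.64254)  len=0.7524

Chained into 1 loop(s):
  loop 1: 8 segments, perimeter = 6.4467
Total perimeter = 6.447

loops=1 perimeter=6.447
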